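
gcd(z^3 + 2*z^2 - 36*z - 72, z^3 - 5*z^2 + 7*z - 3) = 1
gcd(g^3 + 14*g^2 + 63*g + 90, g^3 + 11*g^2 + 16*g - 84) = g + 6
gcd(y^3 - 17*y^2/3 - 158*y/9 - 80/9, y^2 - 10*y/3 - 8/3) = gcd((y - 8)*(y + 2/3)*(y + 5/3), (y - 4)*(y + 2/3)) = y + 2/3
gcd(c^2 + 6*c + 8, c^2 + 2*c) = c + 2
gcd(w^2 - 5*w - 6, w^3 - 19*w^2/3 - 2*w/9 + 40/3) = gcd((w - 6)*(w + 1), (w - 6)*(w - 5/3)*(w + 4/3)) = w - 6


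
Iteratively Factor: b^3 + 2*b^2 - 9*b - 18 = (b + 3)*(b^2 - b - 6) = (b - 3)*(b + 3)*(b + 2)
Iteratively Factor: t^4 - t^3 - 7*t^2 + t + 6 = (t + 2)*(t^3 - 3*t^2 - t + 3) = (t - 3)*(t + 2)*(t^2 - 1) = (t - 3)*(t + 1)*(t + 2)*(t - 1)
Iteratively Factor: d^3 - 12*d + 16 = (d - 2)*(d^2 + 2*d - 8) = (d - 2)^2*(d + 4)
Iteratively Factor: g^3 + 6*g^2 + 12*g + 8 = (g + 2)*(g^2 + 4*g + 4) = (g + 2)^2*(g + 2)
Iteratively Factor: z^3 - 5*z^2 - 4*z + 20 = (z + 2)*(z^2 - 7*z + 10) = (z - 2)*(z + 2)*(z - 5)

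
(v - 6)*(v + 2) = v^2 - 4*v - 12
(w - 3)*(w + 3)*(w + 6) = w^3 + 6*w^2 - 9*w - 54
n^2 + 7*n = n*(n + 7)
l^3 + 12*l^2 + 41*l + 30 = (l + 1)*(l + 5)*(l + 6)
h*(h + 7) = h^2 + 7*h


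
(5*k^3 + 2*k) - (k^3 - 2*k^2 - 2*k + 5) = 4*k^3 + 2*k^2 + 4*k - 5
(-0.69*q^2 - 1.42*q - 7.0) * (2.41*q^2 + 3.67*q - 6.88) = -1.6629*q^4 - 5.9545*q^3 - 17.3342*q^2 - 15.9204*q + 48.16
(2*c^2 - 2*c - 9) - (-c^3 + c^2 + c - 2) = c^3 + c^2 - 3*c - 7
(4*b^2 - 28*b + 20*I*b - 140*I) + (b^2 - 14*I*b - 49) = 5*b^2 - 28*b + 6*I*b - 49 - 140*I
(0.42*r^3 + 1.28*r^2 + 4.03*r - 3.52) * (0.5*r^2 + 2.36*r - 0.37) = 0.21*r^5 + 1.6312*r^4 + 4.8804*r^3 + 7.2772*r^2 - 9.7983*r + 1.3024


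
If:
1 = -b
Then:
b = -1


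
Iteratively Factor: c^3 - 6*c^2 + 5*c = (c - 5)*(c^2 - c) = (c - 5)*(c - 1)*(c)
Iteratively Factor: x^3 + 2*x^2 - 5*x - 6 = (x + 1)*(x^2 + x - 6) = (x - 2)*(x + 1)*(x + 3)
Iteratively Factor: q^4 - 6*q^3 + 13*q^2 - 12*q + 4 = (q - 2)*(q^3 - 4*q^2 + 5*q - 2) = (q - 2)^2*(q^2 - 2*q + 1) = (q - 2)^2*(q - 1)*(q - 1)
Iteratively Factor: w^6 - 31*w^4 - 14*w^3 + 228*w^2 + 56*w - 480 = (w + 2)*(w^5 - 2*w^4 - 27*w^3 + 40*w^2 + 148*w - 240) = (w - 2)*(w + 2)*(w^4 - 27*w^2 - 14*w + 120) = (w - 2)*(w + 2)*(w + 3)*(w^3 - 3*w^2 - 18*w + 40) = (w - 5)*(w - 2)*(w + 2)*(w + 3)*(w^2 + 2*w - 8) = (w - 5)*(w - 2)*(w + 2)*(w + 3)*(w + 4)*(w - 2)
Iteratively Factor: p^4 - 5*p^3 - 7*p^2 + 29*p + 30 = (p - 3)*(p^3 - 2*p^2 - 13*p - 10) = (p - 5)*(p - 3)*(p^2 + 3*p + 2) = (p - 5)*(p - 3)*(p + 1)*(p + 2)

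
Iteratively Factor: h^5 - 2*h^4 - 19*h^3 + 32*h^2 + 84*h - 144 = (h - 2)*(h^4 - 19*h^2 - 6*h + 72) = (h - 4)*(h - 2)*(h^3 + 4*h^2 - 3*h - 18) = (h - 4)*(h - 2)^2*(h^2 + 6*h + 9) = (h - 4)*(h - 2)^2*(h + 3)*(h + 3)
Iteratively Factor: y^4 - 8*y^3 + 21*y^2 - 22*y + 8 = (y - 4)*(y^3 - 4*y^2 + 5*y - 2) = (y - 4)*(y - 1)*(y^2 - 3*y + 2) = (y - 4)*(y - 2)*(y - 1)*(y - 1)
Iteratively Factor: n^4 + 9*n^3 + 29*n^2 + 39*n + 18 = (n + 1)*(n^3 + 8*n^2 + 21*n + 18) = (n + 1)*(n + 2)*(n^2 + 6*n + 9) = (n + 1)*(n + 2)*(n + 3)*(n + 3)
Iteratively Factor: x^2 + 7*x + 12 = (x + 3)*(x + 4)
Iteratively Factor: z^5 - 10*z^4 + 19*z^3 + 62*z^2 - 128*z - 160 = (z - 4)*(z^4 - 6*z^3 - 5*z^2 + 42*z + 40) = (z - 5)*(z - 4)*(z^3 - z^2 - 10*z - 8) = (z - 5)*(z - 4)*(z + 2)*(z^2 - 3*z - 4) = (z - 5)*(z - 4)*(z + 1)*(z + 2)*(z - 4)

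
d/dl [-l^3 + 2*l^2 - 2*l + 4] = -3*l^2 + 4*l - 2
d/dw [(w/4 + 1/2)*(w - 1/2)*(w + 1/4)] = 3*w^2/4 + 7*w/8 - 5/32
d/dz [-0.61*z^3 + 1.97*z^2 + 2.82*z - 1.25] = -1.83*z^2 + 3.94*z + 2.82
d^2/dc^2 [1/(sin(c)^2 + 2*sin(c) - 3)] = (6*sin(c) - 4*cos(c)^2 + 18)*cos(c)^2/(sin(c)^2 + 2*sin(c) - 3)^3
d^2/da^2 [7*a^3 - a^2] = 42*a - 2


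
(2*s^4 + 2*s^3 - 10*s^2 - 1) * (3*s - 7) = 6*s^5 - 8*s^4 - 44*s^3 + 70*s^2 - 3*s + 7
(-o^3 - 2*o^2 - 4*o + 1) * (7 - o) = o^4 - 5*o^3 - 10*o^2 - 29*o + 7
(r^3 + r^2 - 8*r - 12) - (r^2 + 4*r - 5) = r^3 - 12*r - 7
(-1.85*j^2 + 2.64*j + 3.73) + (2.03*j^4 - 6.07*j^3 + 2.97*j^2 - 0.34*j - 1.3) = 2.03*j^4 - 6.07*j^3 + 1.12*j^2 + 2.3*j + 2.43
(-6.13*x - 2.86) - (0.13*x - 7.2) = 4.34 - 6.26*x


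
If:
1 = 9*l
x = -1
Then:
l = 1/9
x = -1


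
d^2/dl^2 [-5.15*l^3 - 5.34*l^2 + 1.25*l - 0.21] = -30.9*l - 10.68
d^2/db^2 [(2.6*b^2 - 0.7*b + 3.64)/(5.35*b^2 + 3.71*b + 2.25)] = (-143.2837*b^3 + 437.3304*b^2 + 484.04874*b + 50.581148)/(153.130375*b^6 + 318.568425*b^5 + 414.11568*b^4 + 319.019561*b^3 + 174.1608*b^2 + 56.345625*b + 11.390625)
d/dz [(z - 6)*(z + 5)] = 2*z - 1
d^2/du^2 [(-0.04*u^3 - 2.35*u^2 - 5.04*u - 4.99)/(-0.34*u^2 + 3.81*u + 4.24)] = (-6.93889390390723e-18*u^5 - 2.22044604925031e-16*u^4 + 8.530244*u^3 + 27.66468*u^2 + 9.12433200000005*u + 80.916214)/(0.039304*u^6 - 1.321308*u^5 + 13.33599*u^4 - 22.351365*u^3 - 166.30764*u^2 - 205.483968*u - 76.225024)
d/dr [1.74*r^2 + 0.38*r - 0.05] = 3.48*r + 0.38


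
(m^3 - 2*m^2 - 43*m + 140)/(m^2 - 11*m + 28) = (m^2 + 2*m - 35)/(m - 7)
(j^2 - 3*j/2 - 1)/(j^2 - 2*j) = (j + 1/2)/j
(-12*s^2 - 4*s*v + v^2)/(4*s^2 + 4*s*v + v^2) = (-6*s + v)/(2*s + v)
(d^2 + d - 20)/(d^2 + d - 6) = (d^2 + d - 20)/(d^2 + d - 6)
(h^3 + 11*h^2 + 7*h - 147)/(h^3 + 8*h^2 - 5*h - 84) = (h + 7)/(h + 4)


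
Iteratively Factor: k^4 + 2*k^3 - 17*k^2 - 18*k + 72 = (k + 4)*(k^3 - 2*k^2 - 9*k + 18) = (k + 3)*(k + 4)*(k^2 - 5*k + 6) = (k - 2)*(k + 3)*(k + 4)*(k - 3)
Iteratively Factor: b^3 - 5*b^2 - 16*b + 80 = (b - 5)*(b^2 - 16) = (b - 5)*(b - 4)*(b + 4)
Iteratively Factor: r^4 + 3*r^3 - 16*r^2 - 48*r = (r)*(r^3 + 3*r^2 - 16*r - 48) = r*(r - 4)*(r^2 + 7*r + 12) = r*(r - 4)*(r + 4)*(r + 3)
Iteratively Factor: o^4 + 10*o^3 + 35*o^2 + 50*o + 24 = (o + 4)*(o^3 + 6*o^2 + 11*o + 6) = (o + 2)*(o + 4)*(o^2 + 4*o + 3) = (o + 1)*(o + 2)*(o + 4)*(o + 3)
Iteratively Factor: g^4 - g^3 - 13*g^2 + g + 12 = (g + 3)*(g^3 - 4*g^2 - g + 4) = (g - 4)*(g + 3)*(g^2 - 1) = (g - 4)*(g + 1)*(g + 3)*(g - 1)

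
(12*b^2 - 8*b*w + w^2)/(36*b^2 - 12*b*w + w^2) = (-2*b + w)/(-6*b + w)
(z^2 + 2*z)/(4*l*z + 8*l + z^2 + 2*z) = z/(4*l + z)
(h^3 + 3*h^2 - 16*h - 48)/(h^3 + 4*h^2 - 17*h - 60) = (h + 4)/(h + 5)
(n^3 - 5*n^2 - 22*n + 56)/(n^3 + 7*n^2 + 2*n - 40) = (n - 7)/(n + 5)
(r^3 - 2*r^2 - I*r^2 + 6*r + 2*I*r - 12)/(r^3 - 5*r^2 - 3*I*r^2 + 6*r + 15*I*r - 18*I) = (r + 2*I)/(r - 3)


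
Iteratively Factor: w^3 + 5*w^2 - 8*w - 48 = (w + 4)*(w^2 + w - 12) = (w + 4)^2*(w - 3)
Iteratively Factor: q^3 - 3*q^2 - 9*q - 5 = (q + 1)*(q^2 - 4*q - 5) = (q + 1)^2*(q - 5)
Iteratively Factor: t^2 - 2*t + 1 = (t - 1)*(t - 1)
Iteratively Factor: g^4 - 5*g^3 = (g - 5)*(g^3) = g*(g - 5)*(g^2) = g^2*(g - 5)*(g)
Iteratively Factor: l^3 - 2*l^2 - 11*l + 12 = (l + 3)*(l^2 - 5*l + 4) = (l - 1)*(l + 3)*(l - 4)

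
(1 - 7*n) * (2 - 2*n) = 14*n^2 - 16*n + 2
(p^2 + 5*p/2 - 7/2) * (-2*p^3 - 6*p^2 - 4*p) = -2*p^5 - 11*p^4 - 12*p^3 + 11*p^2 + 14*p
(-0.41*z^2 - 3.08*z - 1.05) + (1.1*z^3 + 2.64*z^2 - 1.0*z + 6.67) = 1.1*z^3 + 2.23*z^2 - 4.08*z + 5.62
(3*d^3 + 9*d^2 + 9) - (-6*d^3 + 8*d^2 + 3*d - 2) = 9*d^3 + d^2 - 3*d + 11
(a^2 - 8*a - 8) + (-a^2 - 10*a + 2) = -18*a - 6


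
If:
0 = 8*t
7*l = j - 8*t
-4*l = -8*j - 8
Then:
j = -14/13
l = -2/13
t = 0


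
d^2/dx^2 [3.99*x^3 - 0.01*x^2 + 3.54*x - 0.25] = 23.94*x - 0.02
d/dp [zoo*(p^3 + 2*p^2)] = zoo*p*(p + 1)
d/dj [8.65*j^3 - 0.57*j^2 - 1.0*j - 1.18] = 25.95*j^2 - 1.14*j - 1.0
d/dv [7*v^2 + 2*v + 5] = 14*v + 2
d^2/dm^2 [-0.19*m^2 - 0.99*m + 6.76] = -0.380000000000000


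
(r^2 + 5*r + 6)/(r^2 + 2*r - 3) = (r + 2)/(r - 1)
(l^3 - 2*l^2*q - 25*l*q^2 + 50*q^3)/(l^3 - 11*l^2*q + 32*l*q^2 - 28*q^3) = (l^2 - 25*q^2)/(l^2 - 9*l*q + 14*q^2)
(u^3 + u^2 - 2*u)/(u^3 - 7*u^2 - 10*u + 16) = u/(u - 8)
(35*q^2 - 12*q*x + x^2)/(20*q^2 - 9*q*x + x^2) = (-7*q + x)/(-4*q + x)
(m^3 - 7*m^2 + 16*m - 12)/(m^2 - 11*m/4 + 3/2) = 4*(m^2 - 5*m + 6)/(4*m - 3)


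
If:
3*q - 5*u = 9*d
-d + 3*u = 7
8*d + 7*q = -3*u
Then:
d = -308/305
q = 91/305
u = 609/305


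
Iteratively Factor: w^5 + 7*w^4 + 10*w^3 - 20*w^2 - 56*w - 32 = (w - 2)*(w^4 + 9*w^3 + 28*w^2 + 36*w + 16) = (w - 2)*(w + 2)*(w^3 + 7*w^2 + 14*w + 8) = (w - 2)*(w + 1)*(w + 2)*(w^2 + 6*w + 8) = (w - 2)*(w + 1)*(w + 2)*(w + 4)*(w + 2)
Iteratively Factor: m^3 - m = (m)*(m^2 - 1) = m*(m + 1)*(m - 1)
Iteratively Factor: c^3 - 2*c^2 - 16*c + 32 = (c + 4)*(c^2 - 6*c + 8) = (c - 2)*(c + 4)*(c - 4)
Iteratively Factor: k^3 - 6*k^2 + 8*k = (k - 4)*(k^2 - 2*k) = (k - 4)*(k - 2)*(k)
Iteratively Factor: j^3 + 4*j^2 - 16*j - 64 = (j + 4)*(j^2 - 16) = (j - 4)*(j + 4)*(j + 4)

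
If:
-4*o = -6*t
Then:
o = 3*t/2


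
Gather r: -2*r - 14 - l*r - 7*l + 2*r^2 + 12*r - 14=-7*l + 2*r^2 + r*(10 - l) - 28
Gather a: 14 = 14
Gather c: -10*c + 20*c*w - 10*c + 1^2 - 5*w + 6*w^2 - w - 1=c*(20*w - 20) + 6*w^2 - 6*w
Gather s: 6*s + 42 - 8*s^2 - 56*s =-8*s^2 - 50*s + 42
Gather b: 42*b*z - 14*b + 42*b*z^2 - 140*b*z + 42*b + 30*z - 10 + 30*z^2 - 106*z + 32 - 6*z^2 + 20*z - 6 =b*(42*z^2 - 98*z + 28) + 24*z^2 - 56*z + 16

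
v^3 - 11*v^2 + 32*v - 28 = (v - 7)*(v - 2)^2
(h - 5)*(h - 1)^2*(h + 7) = h^4 - 38*h^2 + 72*h - 35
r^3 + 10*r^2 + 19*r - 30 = (r - 1)*(r + 5)*(r + 6)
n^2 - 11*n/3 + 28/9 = (n - 7/3)*(n - 4/3)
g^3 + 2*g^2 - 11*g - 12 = (g - 3)*(g + 1)*(g + 4)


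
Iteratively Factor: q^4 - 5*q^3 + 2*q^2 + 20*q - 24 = (q - 2)*(q^3 - 3*q^2 - 4*q + 12) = (q - 3)*(q - 2)*(q^2 - 4) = (q - 3)*(q - 2)^2*(q + 2)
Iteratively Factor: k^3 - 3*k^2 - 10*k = (k - 5)*(k^2 + 2*k) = (k - 5)*(k + 2)*(k)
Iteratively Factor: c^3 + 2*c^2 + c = (c)*(c^2 + 2*c + 1) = c*(c + 1)*(c + 1)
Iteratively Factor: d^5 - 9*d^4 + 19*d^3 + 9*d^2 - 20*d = (d)*(d^4 - 9*d^3 + 19*d^2 + 9*d - 20) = d*(d - 5)*(d^3 - 4*d^2 - d + 4) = d*(d - 5)*(d + 1)*(d^2 - 5*d + 4) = d*(d - 5)*(d - 4)*(d + 1)*(d - 1)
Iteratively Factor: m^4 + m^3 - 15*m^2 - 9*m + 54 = (m - 3)*(m^3 + 4*m^2 - 3*m - 18) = (m - 3)*(m - 2)*(m^2 + 6*m + 9) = (m - 3)*(m - 2)*(m + 3)*(m + 3)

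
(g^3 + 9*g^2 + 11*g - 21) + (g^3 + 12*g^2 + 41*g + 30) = 2*g^3 + 21*g^2 + 52*g + 9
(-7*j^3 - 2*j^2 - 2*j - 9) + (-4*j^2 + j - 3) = -7*j^3 - 6*j^2 - j - 12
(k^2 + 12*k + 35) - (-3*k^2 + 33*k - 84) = 4*k^2 - 21*k + 119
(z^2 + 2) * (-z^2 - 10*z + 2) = -z^4 - 10*z^3 - 20*z + 4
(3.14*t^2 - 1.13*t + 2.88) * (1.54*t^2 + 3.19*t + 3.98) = 4.8356*t^4 + 8.2764*t^3 + 13.3277*t^2 + 4.6898*t + 11.4624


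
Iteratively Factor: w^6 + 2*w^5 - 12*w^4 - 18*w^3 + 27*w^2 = (w + 3)*(w^5 - w^4 - 9*w^3 + 9*w^2) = (w + 3)^2*(w^4 - 4*w^3 + 3*w^2) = (w - 3)*(w + 3)^2*(w^3 - w^2) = (w - 3)*(w - 1)*(w + 3)^2*(w^2) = w*(w - 3)*(w - 1)*(w + 3)^2*(w)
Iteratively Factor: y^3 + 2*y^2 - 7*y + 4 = (y - 1)*(y^2 + 3*y - 4) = (y - 1)*(y + 4)*(y - 1)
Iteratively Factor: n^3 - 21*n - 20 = (n - 5)*(n^2 + 5*n + 4) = (n - 5)*(n + 1)*(n + 4)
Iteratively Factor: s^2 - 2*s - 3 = (s - 3)*(s + 1)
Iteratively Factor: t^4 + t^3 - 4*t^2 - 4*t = (t + 1)*(t^3 - 4*t) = t*(t + 1)*(t^2 - 4) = t*(t - 2)*(t + 1)*(t + 2)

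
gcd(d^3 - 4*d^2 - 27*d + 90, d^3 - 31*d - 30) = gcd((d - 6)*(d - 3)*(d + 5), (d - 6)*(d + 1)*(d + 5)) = d^2 - d - 30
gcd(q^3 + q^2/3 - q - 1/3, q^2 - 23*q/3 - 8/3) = q + 1/3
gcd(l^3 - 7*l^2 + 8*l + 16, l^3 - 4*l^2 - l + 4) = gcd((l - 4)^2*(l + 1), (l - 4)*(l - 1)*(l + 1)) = l^2 - 3*l - 4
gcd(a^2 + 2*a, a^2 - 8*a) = a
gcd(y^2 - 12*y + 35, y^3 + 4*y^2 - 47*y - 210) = y - 7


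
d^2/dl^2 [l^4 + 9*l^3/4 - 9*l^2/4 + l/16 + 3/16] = 12*l^2 + 27*l/2 - 9/2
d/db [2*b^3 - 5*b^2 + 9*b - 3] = 6*b^2 - 10*b + 9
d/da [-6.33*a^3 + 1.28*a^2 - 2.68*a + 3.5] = -18.99*a^2 + 2.56*a - 2.68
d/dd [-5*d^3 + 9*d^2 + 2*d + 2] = -15*d^2 + 18*d + 2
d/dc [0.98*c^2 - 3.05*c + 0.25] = 1.96*c - 3.05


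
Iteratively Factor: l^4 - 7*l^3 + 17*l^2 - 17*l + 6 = (l - 3)*(l^3 - 4*l^2 + 5*l - 2) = (l - 3)*(l - 1)*(l^2 - 3*l + 2) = (l - 3)*(l - 2)*(l - 1)*(l - 1)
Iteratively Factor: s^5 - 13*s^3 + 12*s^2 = (s)*(s^4 - 13*s^2 + 12*s) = s*(s - 1)*(s^3 + s^2 - 12*s) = s*(s - 1)*(s + 4)*(s^2 - 3*s) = s*(s - 3)*(s - 1)*(s + 4)*(s)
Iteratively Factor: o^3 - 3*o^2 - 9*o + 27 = (o - 3)*(o^2 - 9) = (o - 3)^2*(o + 3)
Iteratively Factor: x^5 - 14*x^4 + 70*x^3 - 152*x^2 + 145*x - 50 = (x - 1)*(x^4 - 13*x^3 + 57*x^2 - 95*x + 50) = (x - 1)^2*(x^3 - 12*x^2 + 45*x - 50) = (x - 2)*(x - 1)^2*(x^2 - 10*x + 25) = (x - 5)*(x - 2)*(x - 1)^2*(x - 5)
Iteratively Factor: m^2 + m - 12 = (m + 4)*(m - 3)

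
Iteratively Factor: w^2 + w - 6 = (w + 3)*(w - 2)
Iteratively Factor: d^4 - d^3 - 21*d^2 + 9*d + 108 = (d + 3)*(d^3 - 4*d^2 - 9*d + 36) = (d - 3)*(d + 3)*(d^2 - d - 12) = (d - 4)*(d - 3)*(d + 3)*(d + 3)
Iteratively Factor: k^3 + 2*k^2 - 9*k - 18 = (k + 2)*(k^2 - 9) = (k - 3)*(k + 2)*(k + 3)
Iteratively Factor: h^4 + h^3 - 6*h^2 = (h + 3)*(h^3 - 2*h^2) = h*(h + 3)*(h^2 - 2*h) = h^2*(h + 3)*(h - 2)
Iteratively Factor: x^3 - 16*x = (x + 4)*(x^2 - 4*x) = (x - 4)*(x + 4)*(x)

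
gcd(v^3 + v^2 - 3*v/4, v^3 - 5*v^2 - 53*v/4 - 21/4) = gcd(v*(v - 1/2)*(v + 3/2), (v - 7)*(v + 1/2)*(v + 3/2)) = v + 3/2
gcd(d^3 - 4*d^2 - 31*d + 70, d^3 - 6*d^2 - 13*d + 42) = d^2 - 9*d + 14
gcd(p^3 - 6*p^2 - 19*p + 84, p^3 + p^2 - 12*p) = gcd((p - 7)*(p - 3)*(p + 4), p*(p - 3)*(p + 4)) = p^2 + p - 12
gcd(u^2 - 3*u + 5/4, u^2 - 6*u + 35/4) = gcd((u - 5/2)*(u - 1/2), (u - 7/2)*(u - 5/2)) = u - 5/2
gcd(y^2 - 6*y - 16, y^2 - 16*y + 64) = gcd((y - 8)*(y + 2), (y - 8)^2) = y - 8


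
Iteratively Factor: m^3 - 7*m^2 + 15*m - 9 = (m - 3)*(m^2 - 4*m + 3) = (m - 3)^2*(m - 1)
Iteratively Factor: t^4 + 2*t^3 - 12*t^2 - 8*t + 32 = (t + 2)*(t^3 - 12*t + 16) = (t - 2)*(t + 2)*(t^2 + 2*t - 8) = (t - 2)^2*(t + 2)*(t + 4)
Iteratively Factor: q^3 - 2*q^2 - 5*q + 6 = (q - 1)*(q^2 - q - 6) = (q - 1)*(q + 2)*(q - 3)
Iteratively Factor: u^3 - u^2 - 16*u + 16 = (u + 4)*(u^2 - 5*u + 4) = (u - 4)*(u + 4)*(u - 1)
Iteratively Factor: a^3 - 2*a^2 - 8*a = (a + 2)*(a^2 - 4*a) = (a - 4)*(a + 2)*(a)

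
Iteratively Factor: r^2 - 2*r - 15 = (r + 3)*(r - 5)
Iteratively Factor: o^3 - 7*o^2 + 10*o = (o - 5)*(o^2 - 2*o) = (o - 5)*(o - 2)*(o)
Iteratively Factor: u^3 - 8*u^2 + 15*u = (u)*(u^2 - 8*u + 15) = u*(u - 3)*(u - 5)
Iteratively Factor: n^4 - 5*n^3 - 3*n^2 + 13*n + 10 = (n + 1)*(n^3 - 6*n^2 + 3*n + 10) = (n - 2)*(n + 1)*(n^2 - 4*n - 5) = (n - 5)*(n - 2)*(n + 1)*(n + 1)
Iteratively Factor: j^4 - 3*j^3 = (j - 3)*(j^3) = j*(j - 3)*(j^2) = j^2*(j - 3)*(j)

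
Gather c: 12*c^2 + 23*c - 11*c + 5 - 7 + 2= 12*c^2 + 12*c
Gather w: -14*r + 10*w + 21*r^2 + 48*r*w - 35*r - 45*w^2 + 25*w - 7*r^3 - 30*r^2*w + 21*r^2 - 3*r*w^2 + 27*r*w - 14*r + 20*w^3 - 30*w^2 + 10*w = -7*r^3 + 42*r^2 - 63*r + 20*w^3 + w^2*(-3*r - 75) + w*(-30*r^2 + 75*r + 45)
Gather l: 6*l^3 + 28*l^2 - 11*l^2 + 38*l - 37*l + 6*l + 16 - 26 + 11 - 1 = 6*l^3 + 17*l^2 + 7*l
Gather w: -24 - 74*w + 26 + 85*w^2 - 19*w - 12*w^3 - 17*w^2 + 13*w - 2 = -12*w^3 + 68*w^2 - 80*w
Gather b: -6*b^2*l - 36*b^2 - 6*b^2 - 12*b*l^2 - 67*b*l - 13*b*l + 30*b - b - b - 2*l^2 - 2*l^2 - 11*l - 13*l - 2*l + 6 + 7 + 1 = b^2*(-6*l - 42) + b*(-12*l^2 - 80*l + 28) - 4*l^2 - 26*l + 14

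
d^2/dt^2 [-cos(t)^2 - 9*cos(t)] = 9*cos(t) + 2*cos(2*t)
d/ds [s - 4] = 1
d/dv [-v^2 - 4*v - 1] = -2*v - 4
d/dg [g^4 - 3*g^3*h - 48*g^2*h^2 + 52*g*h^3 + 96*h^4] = 4*g^3 - 9*g^2*h - 96*g*h^2 + 52*h^3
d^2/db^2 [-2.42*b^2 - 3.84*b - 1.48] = -4.84000000000000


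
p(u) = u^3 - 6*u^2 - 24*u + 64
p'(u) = 3*u^2 - 12*u - 24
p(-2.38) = 73.65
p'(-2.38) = 21.55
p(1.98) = 0.72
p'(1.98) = -36.00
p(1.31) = 24.51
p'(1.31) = -34.57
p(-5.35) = -132.47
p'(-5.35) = 126.07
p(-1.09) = 81.74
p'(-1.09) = -7.36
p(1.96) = 1.44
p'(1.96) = -36.00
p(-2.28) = 75.68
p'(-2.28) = 18.96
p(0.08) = 62.04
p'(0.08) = -24.94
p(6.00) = -80.00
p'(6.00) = 12.00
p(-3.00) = 55.00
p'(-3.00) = 39.00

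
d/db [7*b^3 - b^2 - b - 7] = 21*b^2 - 2*b - 1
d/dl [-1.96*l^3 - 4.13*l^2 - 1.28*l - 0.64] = -5.88*l^2 - 8.26*l - 1.28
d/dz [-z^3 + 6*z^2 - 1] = 3*z*(4 - z)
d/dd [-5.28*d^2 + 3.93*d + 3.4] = 3.93 - 10.56*d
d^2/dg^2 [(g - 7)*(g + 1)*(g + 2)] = 6*g - 8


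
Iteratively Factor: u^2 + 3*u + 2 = (u + 2)*(u + 1)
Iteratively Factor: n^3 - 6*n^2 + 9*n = (n)*(n^2 - 6*n + 9) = n*(n - 3)*(n - 3)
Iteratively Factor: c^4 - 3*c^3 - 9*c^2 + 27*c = (c)*(c^3 - 3*c^2 - 9*c + 27) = c*(c - 3)*(c^2 - 9) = c*(c - 3)^2*(c + 3)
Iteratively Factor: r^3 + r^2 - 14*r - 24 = (r - 4)*(r^2 + 5*r + 6) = (r - 4)*(r + 2)*(r + 3)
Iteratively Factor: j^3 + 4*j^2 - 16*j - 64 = (j + 4)*(j^2 - 16) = (j - 4)*(j + 4)*(j + 4)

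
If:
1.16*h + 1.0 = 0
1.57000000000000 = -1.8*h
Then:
No Solution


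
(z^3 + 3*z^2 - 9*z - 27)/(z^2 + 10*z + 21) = (z^2 - 9)/(z + 7)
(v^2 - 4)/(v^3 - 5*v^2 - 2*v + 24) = (v - 2)/(v^2 - 7*v + 12)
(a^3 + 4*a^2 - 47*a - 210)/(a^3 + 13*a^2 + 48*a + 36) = (a^2 - 2*a - 35)/(a^2 + 7*a + 6)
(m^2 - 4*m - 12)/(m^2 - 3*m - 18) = (m + 2)/(m + 3)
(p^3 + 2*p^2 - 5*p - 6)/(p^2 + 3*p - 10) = (p^2 + 4*p + 3)/(p + 5)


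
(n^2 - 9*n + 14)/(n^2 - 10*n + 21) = (n - 2)/(n - 3)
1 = 1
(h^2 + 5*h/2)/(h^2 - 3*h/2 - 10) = h/(h - 4)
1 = 1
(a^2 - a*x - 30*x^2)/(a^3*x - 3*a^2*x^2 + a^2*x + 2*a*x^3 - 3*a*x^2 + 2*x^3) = (a^2 - a*x - 30*x^2)/(x*(a^3 - 3*a^2*x + a^2 + 2*a*x^2 - 3*a*x + 2*x^2))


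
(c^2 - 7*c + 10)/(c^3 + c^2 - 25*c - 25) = (c - 2)/(c^2 + 6*c + 5)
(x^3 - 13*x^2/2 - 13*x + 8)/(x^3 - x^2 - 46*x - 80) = (x - 1/2)/(x + 5)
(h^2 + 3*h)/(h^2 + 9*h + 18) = h/(h + 6)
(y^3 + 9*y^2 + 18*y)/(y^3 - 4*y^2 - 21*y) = (y + 6)/(y - 7)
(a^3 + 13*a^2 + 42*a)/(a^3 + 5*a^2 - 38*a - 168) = a*(a + 6)/(a^2 - 2*a - 24)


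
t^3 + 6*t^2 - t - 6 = (t - 1)*(t + 1)*(t + 6)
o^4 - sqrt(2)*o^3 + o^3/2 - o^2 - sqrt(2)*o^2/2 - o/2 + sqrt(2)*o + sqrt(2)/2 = (o - 1)*(o + 1/2)*(o + 1)*(o - sqrt(2))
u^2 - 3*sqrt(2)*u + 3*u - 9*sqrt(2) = (u + 3)*(u - 3*sqrt(2))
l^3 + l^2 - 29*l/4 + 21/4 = (l - 3/2)*(l - 1)*(l + 7/2)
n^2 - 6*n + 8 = (n - 4)*(n - 2)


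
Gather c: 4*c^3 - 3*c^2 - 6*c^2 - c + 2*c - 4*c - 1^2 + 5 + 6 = 4*c^3 - 9*c^2 - 3*c + 10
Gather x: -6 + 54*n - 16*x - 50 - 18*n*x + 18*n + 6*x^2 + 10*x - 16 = 72*n + 6*x^2 + x*(-18*n - 6) - 72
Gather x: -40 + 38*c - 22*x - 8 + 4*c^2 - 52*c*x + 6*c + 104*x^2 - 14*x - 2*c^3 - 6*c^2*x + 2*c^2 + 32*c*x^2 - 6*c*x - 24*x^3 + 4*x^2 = -2*c^3 + 6*c^2 + 44*c - 24*x^3 + x^2*(32*c + 108) + x*(-6*c^2 - 58*c - 36) - 48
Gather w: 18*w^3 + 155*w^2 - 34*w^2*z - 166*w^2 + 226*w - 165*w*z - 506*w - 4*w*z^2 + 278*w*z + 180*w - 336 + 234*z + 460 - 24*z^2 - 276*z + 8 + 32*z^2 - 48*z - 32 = 18*w^3 + w^2*(-34*z - 11) + w*(-4*z^2 + 113*z - 100) + 8*z^2 - 90*z + 100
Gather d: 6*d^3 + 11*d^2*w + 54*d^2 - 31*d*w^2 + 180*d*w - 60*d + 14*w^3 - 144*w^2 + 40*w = 6*d^3 + d^2*(11*w + 54) + d*(-31*w^2 + 180*w - 60) + 14*w^3 - 144*w^2 + 40*w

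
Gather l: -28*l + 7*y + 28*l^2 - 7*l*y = 28*l^2 + l*(-7*y - 28) + 7*y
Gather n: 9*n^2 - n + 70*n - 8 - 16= 9*n^2 + 69*n - 24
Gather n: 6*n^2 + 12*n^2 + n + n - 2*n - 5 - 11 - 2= 18*n^2 - 18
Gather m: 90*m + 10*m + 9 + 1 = 100*m + 10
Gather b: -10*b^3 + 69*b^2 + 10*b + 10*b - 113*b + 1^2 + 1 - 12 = -10*b^3 + 69*b^2 - 93*b - 10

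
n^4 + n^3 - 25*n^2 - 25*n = n*(n - 5)*(n + 1)*(n + 5)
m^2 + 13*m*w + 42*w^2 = (m + 6*w)*(m + 7*w)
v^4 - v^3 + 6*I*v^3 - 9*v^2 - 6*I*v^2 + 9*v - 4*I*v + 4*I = (v - 1)*(v + I)^2*(v + 4*I)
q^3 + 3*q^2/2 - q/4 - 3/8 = (q - 1/2)*(q + 1/2)*(q + 3/2)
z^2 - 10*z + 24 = (z - 6)*(z - 4)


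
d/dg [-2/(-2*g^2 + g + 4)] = 2*(1 - 4*g)/(-2*g^2 + g + 4)^2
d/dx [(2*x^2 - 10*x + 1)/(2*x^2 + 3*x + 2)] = (26*x^2 + 4*x - 23)/(4*x^4 + 12*x^3 + 17*x^2 + 12*x + 4)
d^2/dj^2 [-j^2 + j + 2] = -2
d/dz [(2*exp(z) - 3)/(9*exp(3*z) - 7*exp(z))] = 3*(-12*exp(3*z) + 27*exp(2*z) - 7)*exp(-z)/(81*exp(4*z) - 126*exp(2*z) + 49)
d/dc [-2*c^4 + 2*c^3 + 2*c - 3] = -8*c^3 + 6*c^2 + 2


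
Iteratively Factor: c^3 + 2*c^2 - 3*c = (c)*(c^2 + 2*c - 3) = c*(c + 3)*(c - 1)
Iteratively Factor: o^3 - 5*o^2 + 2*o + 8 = (o - 4)*(o^2 - o - 2) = (o - 4)*(o - 2)*(o + 1)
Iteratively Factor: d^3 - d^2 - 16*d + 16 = (d + 4)*(d^2 - 5*d + 4) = (d - 4)*(d + 4)*(d - 1)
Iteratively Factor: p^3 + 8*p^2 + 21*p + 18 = (p + 3)*(p^2 + 5*p + 6) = (p + 3)^2*(p + 2)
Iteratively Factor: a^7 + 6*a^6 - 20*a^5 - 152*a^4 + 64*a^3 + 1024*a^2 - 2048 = (a - 4)*(a^6 + 10*a^5 + 20*a^4 - 72*a^3 - 224*a^2 + 128*a + 512) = (a - 4)*(a - 2)*(a^5 + 12*a^4 + 44*a^3 + 16*a^2 - 192*a - 256) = (a - 4)*(a - 2)^2*(a^4 + 14*a^3 + 72*a^2 + 160*a + 128) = (a - 4)*(a - 2)^2*(a + 4)*(a^3 + 10*a^2 + 32*a + 32) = (a - 4)*(a - 2)^2*(a + 2)*(a + 4)*(a^2 + 8*a + 16) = (a - 4)*(a - 2)^2*(a + 2)*(a + 4)^2*(a + 4)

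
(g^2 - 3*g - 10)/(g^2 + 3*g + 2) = (g - 5)/(g + 1)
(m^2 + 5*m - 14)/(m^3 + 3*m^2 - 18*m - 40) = (m^2 + 5*m - 14)/(m^3 + 3*m^2 - 18*m - 40)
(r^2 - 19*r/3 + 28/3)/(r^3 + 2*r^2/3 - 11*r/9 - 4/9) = 3*(3*r^2 - 19*r + 28)/(9*r^3 + 6*r^2 - 11*r - 4)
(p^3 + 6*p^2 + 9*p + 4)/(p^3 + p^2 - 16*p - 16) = (p + 1)/(p - 4)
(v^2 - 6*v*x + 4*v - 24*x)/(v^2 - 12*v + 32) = (v^2 - 6*v*x + 4*v - 24*x)/(v^2 - 12*v + 32)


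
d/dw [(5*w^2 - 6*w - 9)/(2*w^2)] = 3*(w + 3)/w^3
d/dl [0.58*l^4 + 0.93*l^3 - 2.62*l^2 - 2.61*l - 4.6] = 2.32*l^3 + 2.79*l^2 - 5.24*l - 2.61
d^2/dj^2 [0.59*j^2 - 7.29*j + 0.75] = 1.18000000000000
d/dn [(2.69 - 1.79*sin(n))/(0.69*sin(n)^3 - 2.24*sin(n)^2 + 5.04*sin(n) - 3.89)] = (2.4702*sin(n)^3 - 9.5779*sin(n)^2 + 12.0512*sin(n) - 6.5945)*cos(n)/(0.4761*sin(n)^6 - 3.0912*sin(n)^5 + 11.9728*sin(n)^4 - 27.9474*sin(n)^3 + 42.8288*sin(n)^2 - 39.2112*sin(n) + 15.1321)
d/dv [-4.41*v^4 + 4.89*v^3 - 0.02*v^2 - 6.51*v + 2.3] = -17.64*v^3 + 14.67*v^2 - 0.04*v - 6.51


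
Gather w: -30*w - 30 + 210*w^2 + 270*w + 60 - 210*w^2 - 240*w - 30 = 0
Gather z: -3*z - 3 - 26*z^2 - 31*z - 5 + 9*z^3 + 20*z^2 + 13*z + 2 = 9*z^3 - 6*z^2 - 21*z - 6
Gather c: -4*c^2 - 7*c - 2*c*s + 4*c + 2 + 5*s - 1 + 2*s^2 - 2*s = -4*c^2 + c*(-2*s - 3) + 2*s^2 + 3*s + 1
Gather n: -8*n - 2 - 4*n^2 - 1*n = -4*n^2 - 9*n - 2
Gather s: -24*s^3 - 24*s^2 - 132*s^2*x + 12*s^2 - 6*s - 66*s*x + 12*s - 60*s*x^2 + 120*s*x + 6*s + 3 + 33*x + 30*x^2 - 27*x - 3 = -24*s^3 + s^2*(-132*x - 12) + s*(-60*x^2 + 54*x + 12) + 30*x^2 + 6*x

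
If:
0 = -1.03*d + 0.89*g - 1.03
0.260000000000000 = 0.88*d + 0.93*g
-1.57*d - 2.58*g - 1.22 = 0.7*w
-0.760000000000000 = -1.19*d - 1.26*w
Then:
No Solution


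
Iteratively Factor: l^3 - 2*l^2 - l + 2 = (l + 1)*(l^2 - 3*l + 2) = (l - 1)*(l + 1)*(l - 2)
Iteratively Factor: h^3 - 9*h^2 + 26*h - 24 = (h - 3)*(h^2 - 6*h + 8) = (h - 3)*(h - 2)*(h - 4)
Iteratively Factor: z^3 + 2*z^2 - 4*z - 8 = (z - 2)*(z^2 + 4*z + 4) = (z - 2)*(z + 2)*(z + 2)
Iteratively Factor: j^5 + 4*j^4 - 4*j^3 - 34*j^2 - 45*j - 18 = (j - 3)*(j^4 + 7*j^3 + 17*j^2 + 17*j + 6) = (j - 3)*(j + 2)*(j^3 + 5*j^2 + 7*j + 3) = (j - 3)*(j + 1)*(j + 2)*(j^2 + 4*j + 3) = (j - 3)*(j + 1)^2*(j + 2)*(j + 3)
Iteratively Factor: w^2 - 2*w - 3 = (w - 3)*(w + 1)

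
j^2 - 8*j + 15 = (j - 5)*(j - 3)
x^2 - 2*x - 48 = (x - 8)*(x + 6)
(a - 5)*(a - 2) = a^2 - 7*a + 10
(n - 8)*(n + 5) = n^2 - 3*n - 40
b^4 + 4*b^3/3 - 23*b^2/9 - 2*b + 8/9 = (b - 4/3)*(b - 1/3)*(b + 1)*(b + 2)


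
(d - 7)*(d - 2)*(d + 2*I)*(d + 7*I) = d^4 - 9*d^3 + 9*I*d^3 - 81*I*d^2 + 126*d + 126*I*d - 196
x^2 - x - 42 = (x - 7)*(x + 6)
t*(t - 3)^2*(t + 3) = t^4 - 3*t^3 - 9*t^2 + 27*t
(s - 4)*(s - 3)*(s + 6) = s^3 - s^2 - 30*s + 72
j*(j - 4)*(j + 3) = j^3 - j^2 - 12*j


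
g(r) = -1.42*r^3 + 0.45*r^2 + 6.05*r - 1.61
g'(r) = -4.26*r^2 + 0.9*r + 6.05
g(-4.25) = 89.81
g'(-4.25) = -74.72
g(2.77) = -11.58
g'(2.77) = -24.14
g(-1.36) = -5.43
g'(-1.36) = -3.05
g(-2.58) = 10.16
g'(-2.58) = -24.63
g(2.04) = 0.55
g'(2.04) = -9.84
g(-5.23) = 182.20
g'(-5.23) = -115.18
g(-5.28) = 188.01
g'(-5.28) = -117.46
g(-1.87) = -2.06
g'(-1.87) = -10.53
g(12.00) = -2317.97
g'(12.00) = -596.59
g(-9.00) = 1015.57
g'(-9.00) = -347.11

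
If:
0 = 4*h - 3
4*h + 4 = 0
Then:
No Solution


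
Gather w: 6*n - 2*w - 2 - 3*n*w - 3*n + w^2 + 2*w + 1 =-3*n*w + 3*n + w^2 - 1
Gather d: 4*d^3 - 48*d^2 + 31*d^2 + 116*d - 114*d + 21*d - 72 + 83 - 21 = 4*d^3 - 17*d^2 + 23*d - 10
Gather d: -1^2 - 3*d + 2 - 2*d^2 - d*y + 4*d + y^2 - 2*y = -2*d^2 + d*(1 - y) + y^2 - 2*y + 1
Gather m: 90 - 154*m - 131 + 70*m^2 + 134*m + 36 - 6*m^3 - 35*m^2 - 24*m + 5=-6*m^3 + 35*m^2 - 44*m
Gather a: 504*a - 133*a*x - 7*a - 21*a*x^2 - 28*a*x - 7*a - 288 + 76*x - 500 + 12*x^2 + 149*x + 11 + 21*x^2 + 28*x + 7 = a*(-21*x^2 - 161*x + 490) + 33*x^2 + 253*x - 770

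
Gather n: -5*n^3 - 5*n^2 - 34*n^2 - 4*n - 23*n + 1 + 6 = -5*n^3 - 39*n^2 - 27*n + 7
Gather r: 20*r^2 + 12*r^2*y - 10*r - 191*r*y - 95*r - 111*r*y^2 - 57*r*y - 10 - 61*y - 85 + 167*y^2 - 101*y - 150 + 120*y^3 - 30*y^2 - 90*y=r^2*(12*y + 20) + r*(-111*y^2 - 248*y - 105) + 120*y^3 + 137*y^2 - 252*y - 245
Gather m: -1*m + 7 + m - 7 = 0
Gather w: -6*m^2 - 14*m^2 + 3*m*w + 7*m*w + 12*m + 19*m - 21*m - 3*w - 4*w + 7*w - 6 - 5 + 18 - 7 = -20*m^2 + 10*m*w + 10*m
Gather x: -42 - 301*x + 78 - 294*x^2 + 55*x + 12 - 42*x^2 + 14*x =-336*x^2 - 232*x + 48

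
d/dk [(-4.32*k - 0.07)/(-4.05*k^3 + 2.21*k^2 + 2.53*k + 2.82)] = (-34.992*k^3 + 8.6967*k^2 + 0.3094*k - 12.0053)/(16.4025*k^6 - 17.901*k^5 - 15.6089*k^4 - 11.6594*k^3 + 18.8653*k^2 + 14.2692*k + 7.9524)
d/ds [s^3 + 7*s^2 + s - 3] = 3*s^2 + 14*s + 1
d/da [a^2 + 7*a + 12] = 2*a + 7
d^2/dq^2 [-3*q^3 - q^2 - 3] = -18*q - 2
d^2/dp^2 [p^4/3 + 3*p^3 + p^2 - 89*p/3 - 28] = 4*p^2 + 18*p + 2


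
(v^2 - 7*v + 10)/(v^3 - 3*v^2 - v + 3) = (v^2 - 7*v + 10)/(v^3 - 3*v^2 - v + 3)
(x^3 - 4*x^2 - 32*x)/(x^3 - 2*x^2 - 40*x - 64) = x/(x + 2)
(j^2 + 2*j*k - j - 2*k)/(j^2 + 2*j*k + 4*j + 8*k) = (j - 1)/(j + 4)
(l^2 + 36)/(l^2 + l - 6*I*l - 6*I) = (l + 6*I)/(l + 1)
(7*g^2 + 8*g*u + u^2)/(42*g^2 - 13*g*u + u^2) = (7*g^2 + 8*g*u + u^2)/(42*g^2 - 13*g*u + u^2)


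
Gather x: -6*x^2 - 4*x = -6*x^2 - 4*x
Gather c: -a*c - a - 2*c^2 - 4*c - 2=-a - 2*c^2 + c*(-a - 4) - 2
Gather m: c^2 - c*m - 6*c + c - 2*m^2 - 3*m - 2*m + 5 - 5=c^2 - 5*c - 2*m^2 + m*(-c - 5)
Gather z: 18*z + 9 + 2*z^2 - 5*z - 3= 2*z^2 + 13*z + 6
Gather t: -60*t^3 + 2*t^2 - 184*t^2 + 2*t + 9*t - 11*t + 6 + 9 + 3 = -60*t^3 - 182*t^2 + 18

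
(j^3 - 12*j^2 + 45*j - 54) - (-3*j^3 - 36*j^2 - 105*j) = 4*j^3 + 24*j^2 + 150*j - 54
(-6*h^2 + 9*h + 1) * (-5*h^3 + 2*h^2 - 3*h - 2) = 30*h^5 - 57*h^4 + 31*h^3 - 13*h^2 - 21*h - 2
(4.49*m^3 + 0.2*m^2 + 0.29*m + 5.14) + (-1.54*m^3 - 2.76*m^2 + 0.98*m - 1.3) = 2.95*m^3 - 2.56*m^2 + 1.27*m + 3.84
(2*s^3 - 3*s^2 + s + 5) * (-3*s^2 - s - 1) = -6*s^5 + 7*s^4 - 2*s^3 - 13*s^2 - 6*s - 5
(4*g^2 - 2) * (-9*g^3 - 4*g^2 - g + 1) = -36*g^5 - 16*g^4 + 14*g^3 + 12*g^2 + 2*g - 2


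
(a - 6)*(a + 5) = a^2 - a - 30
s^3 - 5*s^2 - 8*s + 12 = (s - 6)*(s - 1)*(s + 2)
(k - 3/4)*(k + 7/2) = k^2 + 11*k/4 - 21/8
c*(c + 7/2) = c^2 + 7*c/2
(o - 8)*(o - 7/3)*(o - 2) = o^3 - 37*o^2/3 + 118*o/3 - 112/3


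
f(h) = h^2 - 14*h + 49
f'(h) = 2*h - 14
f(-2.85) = 97.02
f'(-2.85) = -19.70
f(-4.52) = 132.71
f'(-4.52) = -23.04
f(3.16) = 14.75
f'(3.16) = -7.68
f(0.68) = 39.94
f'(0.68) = -12.64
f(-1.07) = 65.12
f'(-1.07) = -16.14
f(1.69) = 28.20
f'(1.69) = -10.62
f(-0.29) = 53.14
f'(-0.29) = -14.58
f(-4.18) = 124.99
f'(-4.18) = -22.36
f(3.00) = 16.00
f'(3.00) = -8.00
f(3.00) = 16.00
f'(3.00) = -8.00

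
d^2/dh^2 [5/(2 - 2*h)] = -5/(h - 1)^3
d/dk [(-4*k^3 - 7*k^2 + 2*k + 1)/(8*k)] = -k - 7/8 - 1/(8*k^2)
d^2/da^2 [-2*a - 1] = 0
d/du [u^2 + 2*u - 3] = 2*u + 2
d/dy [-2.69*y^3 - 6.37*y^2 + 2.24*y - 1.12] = -8.07*y^2 - 12.74*y + 2.24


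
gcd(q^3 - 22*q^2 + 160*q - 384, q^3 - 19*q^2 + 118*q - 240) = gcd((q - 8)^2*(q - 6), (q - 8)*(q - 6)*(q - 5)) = q^2 - 14*q + 48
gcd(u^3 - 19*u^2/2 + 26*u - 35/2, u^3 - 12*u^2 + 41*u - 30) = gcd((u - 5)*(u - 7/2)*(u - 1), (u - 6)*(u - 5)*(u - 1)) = u^2 - 6*u + 5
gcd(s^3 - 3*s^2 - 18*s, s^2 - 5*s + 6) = 1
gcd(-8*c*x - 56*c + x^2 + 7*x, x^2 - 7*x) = 1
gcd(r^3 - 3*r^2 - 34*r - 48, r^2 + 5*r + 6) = r^2 + 5*r + 6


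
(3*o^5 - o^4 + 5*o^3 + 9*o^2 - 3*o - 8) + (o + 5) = 3*o^5 - o^4 + 5*o^3 + 9*o^2 - 2*o - 3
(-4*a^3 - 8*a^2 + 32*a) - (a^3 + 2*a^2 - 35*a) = -5*a^3 - 10*a^2 + 67*a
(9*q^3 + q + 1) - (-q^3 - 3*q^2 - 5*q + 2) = 10*q^3 + 3*q^2 + 6*q - 1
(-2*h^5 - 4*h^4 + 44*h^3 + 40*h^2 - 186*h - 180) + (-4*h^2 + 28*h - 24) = -2*h^5 - 4*h^4 + 44*h^3 + 36*h^2 - 158*h - 204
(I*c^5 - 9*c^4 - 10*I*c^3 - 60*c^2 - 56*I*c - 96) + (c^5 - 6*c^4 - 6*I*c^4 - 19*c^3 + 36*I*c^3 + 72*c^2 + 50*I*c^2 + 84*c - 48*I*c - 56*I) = c^5 + I*c^5 - 15*c^4 - 6*I*c^4 - 19*c^3 + 26*I*c^3 + 12*c^2 + 50*I*c^2 + 84*c - 104*I*c - 96 - 56*I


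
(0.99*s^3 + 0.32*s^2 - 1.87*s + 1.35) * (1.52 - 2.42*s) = -2.3958*s^4 + 0.7304*s^3 + 5.0118*s^2 - 6.1094*s + 2.052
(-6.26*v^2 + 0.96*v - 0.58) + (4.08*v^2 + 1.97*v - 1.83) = -2.18*v^2 + 2.93*v - 2.41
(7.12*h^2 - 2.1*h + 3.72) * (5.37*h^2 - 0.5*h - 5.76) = 38.2344*h^4 - 14.837*h^3 - 19.9848*h^2 + 10.236*h - 21.4272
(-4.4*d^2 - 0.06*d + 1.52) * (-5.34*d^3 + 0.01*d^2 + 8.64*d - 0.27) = 23.496*d^5 + 0.2764*d^4 - 46.1334*d^3 + 0.6848*d^2 + 13.149*d - 0.4104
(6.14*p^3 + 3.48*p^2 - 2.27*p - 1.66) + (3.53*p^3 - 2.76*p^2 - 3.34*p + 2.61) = 9.67*p^3 + 0.72*p^2 - 5.61*p + 0.95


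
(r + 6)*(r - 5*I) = r^2 + 6*r - 5*I*r - 30*I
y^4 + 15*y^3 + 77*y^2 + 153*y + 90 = (y + 1)*(y + 3)*(y + 5)*(y + 6)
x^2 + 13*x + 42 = (x + 6)*(x + 7)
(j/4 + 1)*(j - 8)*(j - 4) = j^3/4 - 2*j^2 - 4*j + 32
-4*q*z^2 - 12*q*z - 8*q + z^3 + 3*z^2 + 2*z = (-4*q + z)*(z + 1)*(z + 2)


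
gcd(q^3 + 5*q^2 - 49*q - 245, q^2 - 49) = q^2 - 49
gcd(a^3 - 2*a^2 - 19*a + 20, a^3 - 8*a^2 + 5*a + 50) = a - 5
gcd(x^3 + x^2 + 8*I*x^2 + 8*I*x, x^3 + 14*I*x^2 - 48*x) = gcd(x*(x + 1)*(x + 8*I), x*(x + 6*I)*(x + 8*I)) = x^2 + 8*I*x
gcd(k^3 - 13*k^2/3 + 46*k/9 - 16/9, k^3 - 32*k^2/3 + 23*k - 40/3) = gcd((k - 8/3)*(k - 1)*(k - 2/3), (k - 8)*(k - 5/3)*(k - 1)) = k - 1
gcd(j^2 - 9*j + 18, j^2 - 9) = j - 3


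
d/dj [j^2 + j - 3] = 2*j + 1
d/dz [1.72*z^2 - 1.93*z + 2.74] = 3.44*z - 1.93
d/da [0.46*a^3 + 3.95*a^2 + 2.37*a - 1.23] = 1.38*a^2 + 7.9*a + 2.37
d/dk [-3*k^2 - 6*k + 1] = -6*k - 6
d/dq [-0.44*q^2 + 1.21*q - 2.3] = 1.21 - 0.88*q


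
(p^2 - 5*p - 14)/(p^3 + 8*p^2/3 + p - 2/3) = 3*(p - 7)/(3*p^2 + 2*p - 1)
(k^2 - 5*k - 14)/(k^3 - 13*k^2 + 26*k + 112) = 1/(k - 8)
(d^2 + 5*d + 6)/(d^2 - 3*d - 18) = (d + 2)/(d - 6)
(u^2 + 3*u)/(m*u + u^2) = (u + 3)/(m + u)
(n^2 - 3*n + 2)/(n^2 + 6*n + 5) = (n^2 - 3*n + 2)/(n^2 + 6*n + 5)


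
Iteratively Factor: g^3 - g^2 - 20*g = (g + 4)*(g^2 - 5*g) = (g - 5)*(g + 4)*(g)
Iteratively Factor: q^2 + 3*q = (q)*(q + 3)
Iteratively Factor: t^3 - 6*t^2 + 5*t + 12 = (t - 4)*(t^2 - 2*t - 3) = (t - 4)*(t + 1)*(t - 3)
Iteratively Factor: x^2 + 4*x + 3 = (x + 3)*(x + 1)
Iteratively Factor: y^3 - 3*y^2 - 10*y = (y)*(y^2 - 3*y - 10) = y*(y - 5)*(y + 2)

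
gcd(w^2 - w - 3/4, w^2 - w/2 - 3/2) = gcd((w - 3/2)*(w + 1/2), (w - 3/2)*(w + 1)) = w - 3/2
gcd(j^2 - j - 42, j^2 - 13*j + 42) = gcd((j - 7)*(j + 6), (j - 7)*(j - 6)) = j - 7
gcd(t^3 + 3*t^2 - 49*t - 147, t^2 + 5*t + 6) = t + 3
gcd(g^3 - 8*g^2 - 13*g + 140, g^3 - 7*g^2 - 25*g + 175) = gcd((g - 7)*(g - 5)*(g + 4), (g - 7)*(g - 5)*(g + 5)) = g^2 - 12*g + 35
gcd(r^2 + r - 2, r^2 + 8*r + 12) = r + 2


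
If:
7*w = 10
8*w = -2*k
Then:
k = -40/7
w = 10/7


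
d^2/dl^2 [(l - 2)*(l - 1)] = 2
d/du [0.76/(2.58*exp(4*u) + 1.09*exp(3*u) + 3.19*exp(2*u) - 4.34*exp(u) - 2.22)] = (-7.8432*exp(3*u) - 2.4852*exp(2*u) - 4.8488*exp(u) + 3.2984)*exp(u)/(2.58*exp(4*u) + 1.09*exp(3*u) + 3.19*exp(2*u) - 4.34*exp(u) - 2.22)^2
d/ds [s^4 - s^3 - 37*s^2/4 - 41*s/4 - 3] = 4*s^3 - 3*s^2 - 37*s/2 - 41/4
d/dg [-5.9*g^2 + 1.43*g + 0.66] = 1.43 - 11.8*g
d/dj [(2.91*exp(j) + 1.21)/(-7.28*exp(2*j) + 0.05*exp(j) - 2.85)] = (21.1848*exp(2*j) + 17.6176*exp(j) - 8.354)*exp(j)/(52.9984*exp(4*j) - 0.728*exp(3*j) + 41.4985*exp(2*j) - 0.285*exp(j) + 8.1225)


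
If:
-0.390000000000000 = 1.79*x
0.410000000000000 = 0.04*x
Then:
No Solution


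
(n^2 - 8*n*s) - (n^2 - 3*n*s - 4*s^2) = -5*n*s + 4*s^2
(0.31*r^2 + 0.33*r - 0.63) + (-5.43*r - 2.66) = 0.31*r^2 - 5.1*r - 3.29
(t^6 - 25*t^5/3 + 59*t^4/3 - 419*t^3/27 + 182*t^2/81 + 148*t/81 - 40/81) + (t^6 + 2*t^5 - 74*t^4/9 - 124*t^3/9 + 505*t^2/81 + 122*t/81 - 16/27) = 2*t^6 - 19*t^5/3 + 103*t^4/9 - 791*t^3/27 + 229*t^2/27 + 10*t/3 - 88/81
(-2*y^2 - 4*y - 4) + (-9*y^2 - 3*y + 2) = -11*y^2 - 7*y - 2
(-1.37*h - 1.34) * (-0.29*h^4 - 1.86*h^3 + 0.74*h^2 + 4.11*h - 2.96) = 0.3973*h^5 + 2.9368*h^4 + 1.4786*h^3 - 6.6223*h^2 - 1.4522*h + 3.9664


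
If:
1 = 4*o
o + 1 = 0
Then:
No Solution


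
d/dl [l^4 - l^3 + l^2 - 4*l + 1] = 4*l^3 - 3*l^2 + 2*l - 4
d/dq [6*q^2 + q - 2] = 12*q + 1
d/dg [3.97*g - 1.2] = 3.97000000000000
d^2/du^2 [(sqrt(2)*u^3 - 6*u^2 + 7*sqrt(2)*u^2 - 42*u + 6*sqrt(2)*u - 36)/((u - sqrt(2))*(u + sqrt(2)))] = 4*(-21*u^3 + 4*sqrt(2)*u^3 - 72*u^2 + 21*sqrt(2)*u^2 - 126*u + 24*sqrt(2)*u - 48 + 14*sqrt(2))/(u^6 - 6*u^4 + 12*u^2 - 8)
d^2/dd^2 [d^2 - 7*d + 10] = 2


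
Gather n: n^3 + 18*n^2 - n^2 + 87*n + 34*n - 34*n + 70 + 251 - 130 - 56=n^3 + 17*n^2 + 87*n + 135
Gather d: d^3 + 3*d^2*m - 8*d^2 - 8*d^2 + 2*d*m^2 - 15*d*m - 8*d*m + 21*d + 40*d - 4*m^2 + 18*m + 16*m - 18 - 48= d^3 + d^2*(3*m - 16) + d*(2*m^2 - 23*m + 61) - 4*m^2 + 34*m - 66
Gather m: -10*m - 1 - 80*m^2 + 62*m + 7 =-80*m^2 + 52*m + 6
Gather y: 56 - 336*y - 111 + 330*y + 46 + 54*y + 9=48*y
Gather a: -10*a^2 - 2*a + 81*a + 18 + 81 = -10*a^2 + 79*a + 99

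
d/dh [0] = 0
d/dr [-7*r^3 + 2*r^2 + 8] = r*(4 - 21*r)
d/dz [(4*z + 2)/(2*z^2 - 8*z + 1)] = 4*(-2*z^2 - 2*z + 5)/(4*z^4 - 32*z^3 + 68*z^2 - 16*z + 1)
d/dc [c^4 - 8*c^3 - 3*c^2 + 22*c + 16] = 4*c^3 - 24*c^2 - 6*c + 22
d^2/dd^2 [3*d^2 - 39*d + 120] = 6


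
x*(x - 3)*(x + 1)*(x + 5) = x^4 + 3*x^3 - 13*x^2 - 15*x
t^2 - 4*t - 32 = (t - 8)*(t + 4)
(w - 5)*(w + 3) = w^2 - 2*w - 15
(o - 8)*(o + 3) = o^2 - 5*o - 24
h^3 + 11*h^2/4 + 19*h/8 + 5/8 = (h + 1/2)*(h + 1)*(h + 5/4)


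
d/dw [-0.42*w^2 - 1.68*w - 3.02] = -0.84*w - 1.68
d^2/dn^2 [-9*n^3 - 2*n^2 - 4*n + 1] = -54*n - 4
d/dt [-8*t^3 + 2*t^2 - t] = -24*t^2 + 4*t - 1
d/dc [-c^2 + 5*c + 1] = 5 - 2*c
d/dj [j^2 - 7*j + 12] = 2*j - 7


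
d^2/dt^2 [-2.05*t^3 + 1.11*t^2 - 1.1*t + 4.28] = 2.22 - 12.3*t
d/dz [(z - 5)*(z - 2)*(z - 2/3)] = 3*z^2 - 46*z/3 + 44/3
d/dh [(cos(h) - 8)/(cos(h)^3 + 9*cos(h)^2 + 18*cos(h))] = (-285*cos(h) - 15*cos(2*h) + cos(3*h) - 303)*sin(h)/(2*(cos(h) + 3)^2*(cos(h) + 6)^2*cos(h)^2)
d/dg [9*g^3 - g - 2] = 27*g^2 - 1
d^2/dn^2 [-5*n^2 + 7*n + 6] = -10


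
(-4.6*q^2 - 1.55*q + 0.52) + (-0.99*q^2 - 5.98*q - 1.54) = -5.59*q^2 - 7.53*q - 1.02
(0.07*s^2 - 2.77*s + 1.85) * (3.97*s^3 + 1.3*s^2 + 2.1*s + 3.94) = 0.2779*s^5 - 10.9059*s^4 + 3.8905*s^3 - 3.1362*s^2 - 7.0288*s + 7.289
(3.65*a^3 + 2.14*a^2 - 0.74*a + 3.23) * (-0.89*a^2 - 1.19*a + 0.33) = -3.2485*a^5 - 6.2481*a^4 - 0.6835*a^3 - 1.2879*a^2 - 4.0879*a + 1.0659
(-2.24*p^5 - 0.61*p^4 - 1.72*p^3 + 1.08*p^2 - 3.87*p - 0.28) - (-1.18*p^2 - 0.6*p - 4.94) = -2.24*p^5 - 0.61*p^4 - 1.72*p^3 + 2.26*p^2 - 3.27*p + 4.66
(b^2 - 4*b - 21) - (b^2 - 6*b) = 2*b - 21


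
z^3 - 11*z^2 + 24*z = z*(z - 8)*(z - 3)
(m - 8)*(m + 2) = m^2 - 6*m - 16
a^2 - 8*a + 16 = (a - 4)^2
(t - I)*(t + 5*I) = t^2 + 4*I*t + 5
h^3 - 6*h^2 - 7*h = h*(h - 7)*(h + 1)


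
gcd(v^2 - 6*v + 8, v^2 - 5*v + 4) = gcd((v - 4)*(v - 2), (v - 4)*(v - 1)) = v - 4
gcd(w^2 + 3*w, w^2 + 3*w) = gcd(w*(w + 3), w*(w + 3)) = w^2 + 3*w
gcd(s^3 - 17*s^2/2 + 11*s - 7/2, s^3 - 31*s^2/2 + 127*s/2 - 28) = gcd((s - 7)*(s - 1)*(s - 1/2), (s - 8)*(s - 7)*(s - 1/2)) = s^2 - 15*s/2 + 7/2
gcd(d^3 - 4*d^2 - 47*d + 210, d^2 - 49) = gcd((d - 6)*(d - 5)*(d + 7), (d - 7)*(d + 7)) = d + 7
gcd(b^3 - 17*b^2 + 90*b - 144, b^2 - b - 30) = b - 6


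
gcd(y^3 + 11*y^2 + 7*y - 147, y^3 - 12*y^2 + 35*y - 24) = y - 3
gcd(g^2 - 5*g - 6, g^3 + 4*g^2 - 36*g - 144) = g - 6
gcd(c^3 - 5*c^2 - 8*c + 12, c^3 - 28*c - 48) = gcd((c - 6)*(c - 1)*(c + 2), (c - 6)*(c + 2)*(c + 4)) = c^2 - 4*c - 12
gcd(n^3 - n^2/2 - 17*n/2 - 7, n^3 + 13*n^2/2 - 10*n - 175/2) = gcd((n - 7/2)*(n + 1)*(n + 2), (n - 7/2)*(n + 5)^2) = n - 7/2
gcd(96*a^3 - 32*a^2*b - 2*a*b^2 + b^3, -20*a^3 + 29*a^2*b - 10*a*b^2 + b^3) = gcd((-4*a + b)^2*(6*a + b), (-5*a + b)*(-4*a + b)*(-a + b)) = 4*a - b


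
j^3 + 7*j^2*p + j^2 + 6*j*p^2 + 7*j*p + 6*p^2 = (j + 1)*(j + p)*(j + 6*p)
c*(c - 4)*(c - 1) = c^3 - 5*c^2 + 4*c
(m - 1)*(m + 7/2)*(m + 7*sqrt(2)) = m^3 + 5*m^2/2 + 7*sqrt(2)*m^2 - 7*m/2 + 35*sqrt(2)*m/2 - 49*sqrt(2)/2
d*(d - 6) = d^2 - 6*d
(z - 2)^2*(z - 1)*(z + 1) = z^4 - 4*z^3 + 3*z^2 + 4*z - 4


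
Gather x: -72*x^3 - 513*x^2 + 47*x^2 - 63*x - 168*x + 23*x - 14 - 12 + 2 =-72*x^3 - 466*x^2 - 208*x - 24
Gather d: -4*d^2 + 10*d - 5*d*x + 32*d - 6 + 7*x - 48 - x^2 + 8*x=-4*d^2 + d*(42 - 5*x) - x^2 + 15*x - 54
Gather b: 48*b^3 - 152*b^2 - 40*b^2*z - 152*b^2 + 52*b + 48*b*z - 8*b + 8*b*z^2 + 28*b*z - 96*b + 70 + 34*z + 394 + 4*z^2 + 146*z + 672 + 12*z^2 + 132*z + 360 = 48*b^3 + b^2*(-40*z - 304) + b*(8*z^2 + 76*z - 52) + 16*z^2 + 312*z + 1496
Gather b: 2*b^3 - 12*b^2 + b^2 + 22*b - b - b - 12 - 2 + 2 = 2*b^3 - 11*b^2 + 20*b - 12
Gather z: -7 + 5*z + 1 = 5*z - 6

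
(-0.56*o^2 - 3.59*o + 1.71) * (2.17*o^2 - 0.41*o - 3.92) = -1.2152*o^4 - 7.5607*o^3 + 7.3778*o^2 + 13.3717*o - 6.7032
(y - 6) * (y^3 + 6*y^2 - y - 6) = y^4 - 37*y^2 + 36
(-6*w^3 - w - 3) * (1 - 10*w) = 60*w^4 - 6*w^3 + 10*w^2 + 29*w - 3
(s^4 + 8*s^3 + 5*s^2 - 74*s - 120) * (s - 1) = s^5 + 7*s^4 - 3*s^3 - 79*s^2 - 46*s + 120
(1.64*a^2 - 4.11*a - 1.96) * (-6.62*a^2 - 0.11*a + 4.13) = -10.8568*a^4 + 27.0278*a^3 + 20.2005*a^2 - 16.7587*a - 8.0948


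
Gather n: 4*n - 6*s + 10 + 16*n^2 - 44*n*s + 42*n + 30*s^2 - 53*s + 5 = 16*n^2 + n*(46 - 44*s) + 30*s^2 - 59*s + 15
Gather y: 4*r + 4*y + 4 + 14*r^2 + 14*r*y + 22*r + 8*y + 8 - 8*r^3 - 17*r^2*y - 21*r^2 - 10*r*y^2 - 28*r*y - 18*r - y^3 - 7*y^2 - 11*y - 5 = -8*r^3 - 7*r^2 + 8*r - y^3 + y^2*(-10*r - 7) + y*(-17*r^2 - 14*r + 1) + 7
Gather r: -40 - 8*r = -8*r - 40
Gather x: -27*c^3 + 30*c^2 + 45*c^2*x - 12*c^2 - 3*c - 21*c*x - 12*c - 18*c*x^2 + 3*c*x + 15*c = -27*c^3 + 18*c^2 - 18*c*x^2 + x*(45*c^2 - 18*c)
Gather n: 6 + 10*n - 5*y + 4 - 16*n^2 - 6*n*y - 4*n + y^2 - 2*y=-16*n^2 + n*(6 - 6*y) + y^2 - 7*y + 10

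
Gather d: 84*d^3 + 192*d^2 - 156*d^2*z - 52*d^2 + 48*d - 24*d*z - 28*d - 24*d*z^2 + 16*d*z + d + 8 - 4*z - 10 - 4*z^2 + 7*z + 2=84*d^3 + d^2*(140 - 156*z) + d*(-24*z^2 - 8*z + 21) - 4*z^2 + 3*z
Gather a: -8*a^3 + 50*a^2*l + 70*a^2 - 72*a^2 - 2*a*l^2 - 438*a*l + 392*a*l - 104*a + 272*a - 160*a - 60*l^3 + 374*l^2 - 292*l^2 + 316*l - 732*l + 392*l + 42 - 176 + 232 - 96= -8*a^3 + a^2*(50*l - 2) + a*(-2*l^2 - 46*l + 8) - 60*l^3 + 82*l^2 - 24*l + 2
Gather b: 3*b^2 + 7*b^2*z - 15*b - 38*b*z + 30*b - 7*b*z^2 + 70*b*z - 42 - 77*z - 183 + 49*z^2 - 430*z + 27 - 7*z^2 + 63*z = b^2*(7*z + 3) + b*(-7*z^2 + 32*z + 15) + 42*z^2 - 444*z - 198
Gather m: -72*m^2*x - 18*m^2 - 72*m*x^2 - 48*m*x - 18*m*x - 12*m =m^2*(-72*x - 18) + m*(-72*x^2 - 66*x - 12)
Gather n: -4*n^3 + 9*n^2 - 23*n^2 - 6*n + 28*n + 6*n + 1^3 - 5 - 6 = -4*n^3 - 14*n^2 + 28*n - 10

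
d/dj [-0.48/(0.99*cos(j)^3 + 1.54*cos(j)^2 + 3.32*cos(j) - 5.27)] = (1.4256*sin(j)^2 - 1.4784*cos(j) - 3.0192)*sin(j)/(0.99*cos(j)^3 + 1.54*cos(j)^2 + 3.32*cos(j) - 5.27)^2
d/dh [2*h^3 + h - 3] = 6*h^2 + 1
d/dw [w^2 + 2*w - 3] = 2*w + 2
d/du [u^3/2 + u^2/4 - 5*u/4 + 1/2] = 3*u^2/2 + u/2 - 5/4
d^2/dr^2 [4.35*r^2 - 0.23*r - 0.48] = 8.70000000000000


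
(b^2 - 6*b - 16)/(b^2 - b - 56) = (b + 2)/(b + 7)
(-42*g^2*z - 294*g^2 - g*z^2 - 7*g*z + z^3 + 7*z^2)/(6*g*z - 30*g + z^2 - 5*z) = (-7*g*z - 49*g + z^2 + 7*z)/(z - 5)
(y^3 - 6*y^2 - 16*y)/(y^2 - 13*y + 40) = y*(y + 2)/(y - 5)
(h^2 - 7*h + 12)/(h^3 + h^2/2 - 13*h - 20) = 2*(h - 3)/(2*h^2 + 9*h + 10)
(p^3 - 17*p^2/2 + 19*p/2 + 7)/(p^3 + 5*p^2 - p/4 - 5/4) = 2*(p^2 - 9*p + 14)/(2*p^2 + 9*p - 5)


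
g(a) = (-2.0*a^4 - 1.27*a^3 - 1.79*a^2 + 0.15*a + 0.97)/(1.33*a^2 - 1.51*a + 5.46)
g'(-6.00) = 15.15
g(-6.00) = -38.17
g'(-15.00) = 42.40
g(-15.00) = -297.43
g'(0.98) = -2.62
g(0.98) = -0.69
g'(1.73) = -6.72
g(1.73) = -4.19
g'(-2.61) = 4.78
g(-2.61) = -4.43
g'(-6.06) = 15.34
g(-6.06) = -39.09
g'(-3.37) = 7.08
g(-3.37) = -8.94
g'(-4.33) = 10.03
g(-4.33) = -17.14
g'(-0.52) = 0.35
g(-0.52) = 0.07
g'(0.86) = -2.04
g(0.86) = -0.41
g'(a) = (1.51 - 2.66*a)*(-2.0*a^4 - 1.27*a^3 - 1.79*a^2 + 0.15*a + 0.97)/(1.33*a^2 - 1.51*a + 5.46)^2 + (-8.0*a^3 - 3.81*a^2 - 3.58*a + 0.15)/(1.33*a^2 - 1.51*a + 5.46) = (-5.32*a^5 + 7.3709*a^4 - 39.8446*a^3 - 18.2992*a^2 - 22.127*a + 2.2837)/(1.7689*a^4 - 4.0166*a^3 + 16.8037*a^2 - 16.4892*a + 29.8116)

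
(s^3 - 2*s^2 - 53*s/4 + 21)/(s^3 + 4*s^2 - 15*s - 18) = (s^3 - 2*s^2 - 53*s/4 + 21)/(s^3 + 4*s^2 - 15*s - 18)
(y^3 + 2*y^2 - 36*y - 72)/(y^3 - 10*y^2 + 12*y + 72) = (y + 6)/(y - 6)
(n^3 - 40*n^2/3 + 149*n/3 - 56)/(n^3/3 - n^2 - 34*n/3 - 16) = (3*n^2 - 16*n + 21)/(n^2 + 5*n + 6)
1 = 1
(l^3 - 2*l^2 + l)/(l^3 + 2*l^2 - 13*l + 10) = l*(l - 1)/(l^2 + 3*l - 10)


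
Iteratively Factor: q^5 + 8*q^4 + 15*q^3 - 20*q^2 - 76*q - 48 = (q - 2)*(q^4 + 10*q^3 + 35*q^2 + 50*q + 24) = (q - 2)*(q + 1)*(q^3 + 9*q^2 + 26*q + 24) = (q - 2)*(q + 1)*(q + 3)*(q^2 + 6*q + 8) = (q - 2)*(q + 1)*(q + 2)*(q + 3)*(q + 4)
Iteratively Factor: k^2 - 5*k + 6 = (k - 2)*(k - 3)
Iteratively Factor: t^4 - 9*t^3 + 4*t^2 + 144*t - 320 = (t + 4)*(t^3 - 13*t^2 + 56*t - 80) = (t - 5)*(t + 4)*(t^2 - 8*t + 16) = (t - 5)*(t - 4)*(t + 4)*(t - 4)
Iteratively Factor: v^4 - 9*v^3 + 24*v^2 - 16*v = (v - 1)*(v^3 - 8*v^2 + 16*v) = (v - 4)*(v - 1)*(v^2 - 4*v) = v*(v - 4)*(v - 1)*(v - 4)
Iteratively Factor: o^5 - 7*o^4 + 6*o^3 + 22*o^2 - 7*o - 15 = (o - 5)*(o^4 - 2*o^3 - 4*o^2 + 2*o + 3) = (o - 5)*(o + 1)*(o^3 - 3*o^2 - o + 3) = (o - 5)*(o + 1)^2*(o^2 - 4*o + 3) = (o - 5)*(o - 1)*(o + 1)^2*(o - 3)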